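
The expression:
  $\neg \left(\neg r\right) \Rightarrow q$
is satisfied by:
  {q: True, r: False}
  {r: False, q: False}
  {r: True, q: True}


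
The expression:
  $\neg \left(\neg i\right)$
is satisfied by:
  {i: True}


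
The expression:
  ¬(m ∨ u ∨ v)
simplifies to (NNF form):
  ¬m ∧ ¬u ∧ ¬v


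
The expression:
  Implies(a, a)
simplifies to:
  True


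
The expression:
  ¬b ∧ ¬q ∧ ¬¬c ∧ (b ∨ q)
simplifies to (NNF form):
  False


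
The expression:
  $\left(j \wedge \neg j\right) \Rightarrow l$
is always true.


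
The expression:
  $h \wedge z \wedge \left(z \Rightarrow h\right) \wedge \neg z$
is never true.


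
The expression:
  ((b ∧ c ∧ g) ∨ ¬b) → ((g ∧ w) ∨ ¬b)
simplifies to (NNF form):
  w ∨ ¬b ∨ ¬c ∨ ¬g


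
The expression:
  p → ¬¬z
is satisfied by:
  {z: True, p: False}
  {p: False, z: False}
  {p: True, z: True}


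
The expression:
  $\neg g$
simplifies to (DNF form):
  $\neg g$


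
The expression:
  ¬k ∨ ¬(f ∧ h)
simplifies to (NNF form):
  ¬f ∨ ¬h ∨ ¬k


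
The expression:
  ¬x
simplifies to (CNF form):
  ¬x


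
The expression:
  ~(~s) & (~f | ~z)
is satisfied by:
  {s: True, z: False, f: False}
  {s: True, f: True, z: False}
  {s: True, z: True, f: False}


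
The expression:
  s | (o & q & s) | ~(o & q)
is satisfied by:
  {s: True, o: False, q: False}
  {o: False, q: False, s: False}
  {q: True, s: True, o: False}
  {q: True, o: False, s: False}
  {s: True, o: True, q: False}
  {o: True, s: False, q: False}
  {q: True, o: True, s: True}


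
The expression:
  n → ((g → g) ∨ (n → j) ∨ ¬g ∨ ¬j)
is always true.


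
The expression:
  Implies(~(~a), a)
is always true.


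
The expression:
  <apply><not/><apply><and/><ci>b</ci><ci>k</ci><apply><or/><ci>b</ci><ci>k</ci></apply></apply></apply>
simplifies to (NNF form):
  <apply><or/><apply><not/><ci>b</ci></apply><apply><not/><ci>k</ci></apply></apply>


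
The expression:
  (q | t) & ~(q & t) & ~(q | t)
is never true.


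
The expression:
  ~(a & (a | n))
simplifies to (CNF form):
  ~a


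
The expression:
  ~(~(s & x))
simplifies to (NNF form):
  s & x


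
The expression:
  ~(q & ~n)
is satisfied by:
  {n: True, q: False}
  {q: False, n: False}
  {q: True, n: True}


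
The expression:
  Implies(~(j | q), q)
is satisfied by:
  {q: True, j: True}
  {q: True, j: False}
  {j: True, q: False}


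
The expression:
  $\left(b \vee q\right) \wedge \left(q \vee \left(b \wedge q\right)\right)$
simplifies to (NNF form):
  $q$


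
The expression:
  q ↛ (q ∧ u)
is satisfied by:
  {q: True, u: False}


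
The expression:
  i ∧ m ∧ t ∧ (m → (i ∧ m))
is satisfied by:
  {t: True, m: True, i: True}


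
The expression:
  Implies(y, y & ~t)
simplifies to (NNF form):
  ~t | ~y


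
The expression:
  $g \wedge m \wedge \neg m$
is never true.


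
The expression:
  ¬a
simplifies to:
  ¬a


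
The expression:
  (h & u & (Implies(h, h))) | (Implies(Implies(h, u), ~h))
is always true.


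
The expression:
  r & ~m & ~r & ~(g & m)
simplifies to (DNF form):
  False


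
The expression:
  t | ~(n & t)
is always true.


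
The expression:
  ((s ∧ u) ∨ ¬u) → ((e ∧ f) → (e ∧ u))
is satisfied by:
  {u: True, e: False, f: False}
  {e: False, f: False, u: False}
  {f: True, u: True, e: False}
  {f: True, e: False, u: False}
  {u: True, e: True, f: False}
  {e: True, u: False, f: False}
  {f: True, e: True, u: True}


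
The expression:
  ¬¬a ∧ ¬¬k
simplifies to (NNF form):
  a ∧ k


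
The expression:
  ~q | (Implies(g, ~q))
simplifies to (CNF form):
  ~g | ~q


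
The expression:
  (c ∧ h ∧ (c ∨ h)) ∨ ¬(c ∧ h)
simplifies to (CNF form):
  True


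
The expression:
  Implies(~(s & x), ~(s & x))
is always true.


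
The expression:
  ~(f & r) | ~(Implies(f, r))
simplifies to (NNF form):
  ~f | ~r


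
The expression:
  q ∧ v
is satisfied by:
  {q: True, v: True}


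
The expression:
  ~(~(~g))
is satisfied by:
  {g: False}


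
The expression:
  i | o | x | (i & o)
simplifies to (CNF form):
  i | o | x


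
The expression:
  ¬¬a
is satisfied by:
  {a: True}


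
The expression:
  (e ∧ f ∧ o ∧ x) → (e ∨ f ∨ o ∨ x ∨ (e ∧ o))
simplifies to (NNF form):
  True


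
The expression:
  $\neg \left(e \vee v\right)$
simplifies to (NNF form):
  $\neg e \wedge \neg v$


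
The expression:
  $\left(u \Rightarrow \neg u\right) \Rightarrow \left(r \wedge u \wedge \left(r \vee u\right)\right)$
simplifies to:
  $u$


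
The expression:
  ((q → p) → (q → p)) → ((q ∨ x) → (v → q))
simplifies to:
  q ∨ ¬v ∨ ¬x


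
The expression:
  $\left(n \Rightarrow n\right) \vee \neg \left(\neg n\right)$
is always true.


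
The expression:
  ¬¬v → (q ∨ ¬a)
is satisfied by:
  {q: True, v: False, a: False}
  {v: False, a: False, q: False}
  {a: True, q: True, v: False}
  {a: True, v: False, q: False}
  {q: True, v: True, a: False}
  {v: True, q: False, a: False}
  {a: True, v: True, q: True}


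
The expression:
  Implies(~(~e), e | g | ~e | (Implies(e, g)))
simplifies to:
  True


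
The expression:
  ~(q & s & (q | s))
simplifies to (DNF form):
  ~q | ~s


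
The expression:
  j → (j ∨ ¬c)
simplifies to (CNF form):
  True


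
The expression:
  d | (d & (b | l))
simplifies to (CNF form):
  d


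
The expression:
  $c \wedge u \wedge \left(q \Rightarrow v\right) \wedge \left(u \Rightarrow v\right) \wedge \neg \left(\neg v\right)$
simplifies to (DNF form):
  $c \wedge u \wedge v$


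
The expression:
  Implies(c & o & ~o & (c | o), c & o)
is always true.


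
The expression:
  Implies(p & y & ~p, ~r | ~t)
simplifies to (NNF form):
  True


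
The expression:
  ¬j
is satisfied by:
  {j: False}


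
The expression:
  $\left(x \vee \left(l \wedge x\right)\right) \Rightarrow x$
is always true.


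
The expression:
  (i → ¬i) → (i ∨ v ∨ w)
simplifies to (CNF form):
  i ∨ v ∨ w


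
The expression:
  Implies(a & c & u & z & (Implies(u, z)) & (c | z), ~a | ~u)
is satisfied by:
  {u: False, c: False, z: False, a: False}
  {a: True, u: False, c: False, z: False}
  {z: True, u: False, c: False, a: False}
  {a: True, z: True, u: False, c: False}
  {c: True, a: False, u: False, z: False}
  {a: True, c: True, u: False, z: False}
  {z: True, c: True, a: False, u: False}
  {a: True, z: True, c: True, u: False}
  {u: True, z: False, c: False, a: False}
  {a: True, u: True, z: False, c: False}
  {z: True, u: True, a: False, c: False}
  {a: True, z: True, u: True, c: False}
  {c: True, u: True, z: False, a: False}
  {a: True, c: True, u: True, z: False}
  {z: True, c: True, u: True, a: False}


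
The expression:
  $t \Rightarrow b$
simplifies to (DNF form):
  $b \vee \neg t$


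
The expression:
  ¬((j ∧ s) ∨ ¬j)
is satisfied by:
  {j: True, s: False}


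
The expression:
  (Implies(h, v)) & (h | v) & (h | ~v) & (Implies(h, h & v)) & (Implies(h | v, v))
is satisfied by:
  {h: True, v: True}


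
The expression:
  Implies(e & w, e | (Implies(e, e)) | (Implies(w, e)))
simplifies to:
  True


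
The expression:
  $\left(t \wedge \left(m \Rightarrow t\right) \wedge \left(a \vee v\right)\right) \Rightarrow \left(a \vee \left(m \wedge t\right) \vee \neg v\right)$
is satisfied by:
  {a: True, m: True, v: False, t: False}
  {a: True, v: False, t: False, m: False}
  {m: True, v: False, t: False, a: False}
  {m: False, v: False, t: False, a: False}
  {a: True, t: True, m: True, v: False}
  {a: True, t: True, m: False, v: False}
  {t: True, m: True, a: False, v: False}
  {t: True, a: False, v: False, m: False}
  {m: True, a: True, v: True, t: False}
  {a: True, v: True, m: False, t: False}
  {m: True, v: True, a: False, t: False}
  {v: True, a: False, t: False, m: False}
  {a: True, t: True, v: True, m: True}
  {a: True, t: True, v: True, m: False}
  {t: True, v: True, m: True, a: False}


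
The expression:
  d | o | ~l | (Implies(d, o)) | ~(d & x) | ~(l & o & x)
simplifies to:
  True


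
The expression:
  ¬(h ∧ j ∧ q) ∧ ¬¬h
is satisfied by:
  {h: True, q: False, j: False}
  {h: True, j: True, q: False}
  {h: True, q: True, j: False}


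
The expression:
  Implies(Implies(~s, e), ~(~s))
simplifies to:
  s | ~e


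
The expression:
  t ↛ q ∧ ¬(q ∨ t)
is never true.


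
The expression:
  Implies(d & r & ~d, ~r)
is always true.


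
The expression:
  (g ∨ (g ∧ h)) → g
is always true.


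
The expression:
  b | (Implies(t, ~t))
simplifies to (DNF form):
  b | ~t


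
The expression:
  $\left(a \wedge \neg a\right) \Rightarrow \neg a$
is always true.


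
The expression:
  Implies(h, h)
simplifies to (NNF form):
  True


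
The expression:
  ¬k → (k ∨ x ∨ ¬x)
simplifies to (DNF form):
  True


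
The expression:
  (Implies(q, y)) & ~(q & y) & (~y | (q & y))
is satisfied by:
  {q: False, y: False}


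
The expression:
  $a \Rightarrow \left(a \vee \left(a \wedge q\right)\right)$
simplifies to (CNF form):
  $\text{True}$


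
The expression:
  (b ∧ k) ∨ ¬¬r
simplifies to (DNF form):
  r ∨ (b ∧ k)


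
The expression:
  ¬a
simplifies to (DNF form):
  ¬a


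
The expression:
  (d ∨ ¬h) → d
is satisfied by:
  {d: True, h: True}
  {d: True, h: False}
  {h: True, d: False}


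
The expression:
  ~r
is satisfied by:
  {r: False}


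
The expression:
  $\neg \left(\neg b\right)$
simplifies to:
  $b$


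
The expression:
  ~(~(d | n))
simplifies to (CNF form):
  d | n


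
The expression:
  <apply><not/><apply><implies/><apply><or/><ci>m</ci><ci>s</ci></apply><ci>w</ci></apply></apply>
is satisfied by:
  {m: True, s: True, w: False}
  {m: True, w: False, s: False}
  {s: True, w: False, m: False}


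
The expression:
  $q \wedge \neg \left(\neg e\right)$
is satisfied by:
  {e: True, q: True}


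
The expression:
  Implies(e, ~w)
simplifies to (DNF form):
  ~e | ~w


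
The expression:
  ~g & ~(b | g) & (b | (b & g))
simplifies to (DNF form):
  False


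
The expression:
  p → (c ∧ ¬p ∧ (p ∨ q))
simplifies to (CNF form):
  ¬p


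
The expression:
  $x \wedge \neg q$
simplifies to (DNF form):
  $x \wedge \neg q$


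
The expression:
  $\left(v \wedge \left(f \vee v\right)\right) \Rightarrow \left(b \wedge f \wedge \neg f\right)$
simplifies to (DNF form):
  $\neg v$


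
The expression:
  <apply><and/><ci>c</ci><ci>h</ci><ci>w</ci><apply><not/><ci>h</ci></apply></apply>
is never true.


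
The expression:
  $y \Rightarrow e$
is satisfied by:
  {e: True, y: False}
  {y: False, e: False}
  {y: True, e: True}


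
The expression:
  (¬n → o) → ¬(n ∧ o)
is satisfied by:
  {o: False, n: False}
  {n: True, o: False}
  {o: True, n: False}


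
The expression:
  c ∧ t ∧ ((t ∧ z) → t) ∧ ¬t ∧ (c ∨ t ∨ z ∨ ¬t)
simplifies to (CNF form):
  False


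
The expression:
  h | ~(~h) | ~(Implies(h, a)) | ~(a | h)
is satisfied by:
  {h: True, a: False}
  {a: False, h: False}
  {a: True, h: True}


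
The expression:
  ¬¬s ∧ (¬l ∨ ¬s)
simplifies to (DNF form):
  s ∧ ¬l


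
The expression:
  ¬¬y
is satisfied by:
  {y: True}


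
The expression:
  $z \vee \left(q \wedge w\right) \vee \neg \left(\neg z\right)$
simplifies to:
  $z \vee \left(q \wedge w\right)$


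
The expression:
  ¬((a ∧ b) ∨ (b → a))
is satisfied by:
  {b: True, a: False}


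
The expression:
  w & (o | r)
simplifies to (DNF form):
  (o & w) | (r & w)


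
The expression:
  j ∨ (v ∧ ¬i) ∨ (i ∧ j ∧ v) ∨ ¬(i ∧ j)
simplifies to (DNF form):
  True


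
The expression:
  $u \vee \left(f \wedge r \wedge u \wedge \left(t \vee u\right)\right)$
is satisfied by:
  {u: True}


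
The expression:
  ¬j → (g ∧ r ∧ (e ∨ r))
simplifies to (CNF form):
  (g ∨ j) ∧ (j ∨ r)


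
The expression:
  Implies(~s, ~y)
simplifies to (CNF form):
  s | ~y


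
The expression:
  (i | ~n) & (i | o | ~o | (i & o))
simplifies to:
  i | ~n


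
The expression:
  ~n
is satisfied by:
  {n: False}


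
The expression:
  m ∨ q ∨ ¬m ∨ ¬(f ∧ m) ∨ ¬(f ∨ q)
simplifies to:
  True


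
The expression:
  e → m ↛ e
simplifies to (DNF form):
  ¬e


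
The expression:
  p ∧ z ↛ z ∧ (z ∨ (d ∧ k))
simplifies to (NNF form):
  False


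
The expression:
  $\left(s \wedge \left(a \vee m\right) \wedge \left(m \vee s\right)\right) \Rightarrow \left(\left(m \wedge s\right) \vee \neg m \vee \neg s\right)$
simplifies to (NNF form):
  $\text{True}$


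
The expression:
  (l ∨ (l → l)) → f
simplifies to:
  f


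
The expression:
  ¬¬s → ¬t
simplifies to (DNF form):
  ¬s ∨ ¬t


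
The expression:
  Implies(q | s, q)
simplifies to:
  q | ~s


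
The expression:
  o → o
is always true.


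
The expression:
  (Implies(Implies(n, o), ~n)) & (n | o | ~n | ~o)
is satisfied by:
  {o: False, n: False}
  {n: True, o: False}
  {o: True, n: False}


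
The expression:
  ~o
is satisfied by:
  {o: False}


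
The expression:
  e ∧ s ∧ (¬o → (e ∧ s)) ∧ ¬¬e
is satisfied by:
  {e: True, s: True}


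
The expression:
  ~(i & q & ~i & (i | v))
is always true.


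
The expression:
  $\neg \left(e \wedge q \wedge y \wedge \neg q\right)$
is always true.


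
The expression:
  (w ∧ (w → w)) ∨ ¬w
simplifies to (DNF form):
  True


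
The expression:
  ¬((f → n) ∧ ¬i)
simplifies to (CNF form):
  (f ∨ i) ∧ (i ∨ ¬n)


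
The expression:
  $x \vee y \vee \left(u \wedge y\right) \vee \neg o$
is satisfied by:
  {y: True, x: True, o: False}
  {y: True, x: False, o: False}
  {x: True, y: False, o: False}
  {y: False, x: False, o: False}
  {y: True, o: True, x: True}
  {y: True, o: True, x: False}
  {o: True, x: True, y: False}


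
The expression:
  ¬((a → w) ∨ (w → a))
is never true.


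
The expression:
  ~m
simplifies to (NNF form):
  ~m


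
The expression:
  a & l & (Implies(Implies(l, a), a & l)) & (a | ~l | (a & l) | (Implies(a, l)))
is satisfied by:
  {a: True, l: True}


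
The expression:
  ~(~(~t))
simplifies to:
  ~t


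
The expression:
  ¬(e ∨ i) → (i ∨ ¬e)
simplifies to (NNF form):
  True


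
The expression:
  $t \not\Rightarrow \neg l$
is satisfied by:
  {t: True, l: True}


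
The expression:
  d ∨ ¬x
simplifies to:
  d ∨ ¬x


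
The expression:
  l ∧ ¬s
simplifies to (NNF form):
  l ∧ ¬s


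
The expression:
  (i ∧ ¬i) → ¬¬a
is always true.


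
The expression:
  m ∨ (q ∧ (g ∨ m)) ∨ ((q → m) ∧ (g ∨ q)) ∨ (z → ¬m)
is always true.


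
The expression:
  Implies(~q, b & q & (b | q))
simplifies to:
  q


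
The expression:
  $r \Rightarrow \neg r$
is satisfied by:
  {r: False}


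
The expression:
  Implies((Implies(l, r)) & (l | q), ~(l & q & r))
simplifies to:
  ~l | ~q | ~r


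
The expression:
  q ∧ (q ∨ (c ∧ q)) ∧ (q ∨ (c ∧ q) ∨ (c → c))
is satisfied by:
  {q: True}


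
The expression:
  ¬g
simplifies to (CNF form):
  ¬g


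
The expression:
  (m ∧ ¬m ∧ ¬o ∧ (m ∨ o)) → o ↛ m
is always true.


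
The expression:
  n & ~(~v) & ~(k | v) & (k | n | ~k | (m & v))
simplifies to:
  False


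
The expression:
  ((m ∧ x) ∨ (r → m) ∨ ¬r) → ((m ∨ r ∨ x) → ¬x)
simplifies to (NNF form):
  (r ∧ ¬m) ∨ ¬x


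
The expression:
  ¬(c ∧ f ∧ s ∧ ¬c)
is always true.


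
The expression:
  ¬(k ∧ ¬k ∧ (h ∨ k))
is always true.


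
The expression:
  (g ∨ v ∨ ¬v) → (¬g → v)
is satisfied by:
  {v: True, g: True}
  {v: True, g: False}
  {g: True, v: False}


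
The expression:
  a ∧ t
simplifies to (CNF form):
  a ∧ t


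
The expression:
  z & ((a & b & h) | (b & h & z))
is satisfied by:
  {h: True, z: True, b: True}


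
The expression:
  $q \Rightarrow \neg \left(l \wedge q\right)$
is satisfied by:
  {l: False, q: False}
  {q: True, l: False}
  {l: True, q: False}


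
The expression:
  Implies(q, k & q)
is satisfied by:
  {k: True, q: False}
  {q: False, k: False}
  {q: True, k: True}


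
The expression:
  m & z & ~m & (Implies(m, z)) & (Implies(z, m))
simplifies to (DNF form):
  False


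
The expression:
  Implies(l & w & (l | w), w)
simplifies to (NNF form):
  True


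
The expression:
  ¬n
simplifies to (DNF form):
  ¬n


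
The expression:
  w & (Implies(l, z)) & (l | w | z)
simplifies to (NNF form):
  w & (z | ~l)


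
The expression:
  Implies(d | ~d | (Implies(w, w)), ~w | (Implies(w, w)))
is always true.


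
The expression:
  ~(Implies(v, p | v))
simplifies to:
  False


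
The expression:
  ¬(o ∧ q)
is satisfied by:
  {o: False, q: False}
  {q: True, o: False}
  {o: True, q: False}


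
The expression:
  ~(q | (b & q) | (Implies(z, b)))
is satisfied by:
  {z: True, q: False, b: False}


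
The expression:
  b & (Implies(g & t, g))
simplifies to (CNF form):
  b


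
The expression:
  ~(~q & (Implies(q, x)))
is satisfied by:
  {q: True}


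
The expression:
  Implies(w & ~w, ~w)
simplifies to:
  True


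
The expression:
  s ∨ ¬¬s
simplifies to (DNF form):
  s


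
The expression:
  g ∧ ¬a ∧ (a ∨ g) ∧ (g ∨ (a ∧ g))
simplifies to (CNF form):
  g ∧ ¬a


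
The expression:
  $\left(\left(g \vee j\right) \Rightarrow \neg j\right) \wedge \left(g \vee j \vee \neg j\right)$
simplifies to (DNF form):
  $\neg j$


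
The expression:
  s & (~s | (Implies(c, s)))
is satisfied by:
  {s: True}


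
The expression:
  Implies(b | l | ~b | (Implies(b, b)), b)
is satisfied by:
  {b: True}


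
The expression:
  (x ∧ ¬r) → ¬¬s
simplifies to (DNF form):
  r ∨ s ∨ ¬x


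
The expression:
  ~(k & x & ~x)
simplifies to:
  True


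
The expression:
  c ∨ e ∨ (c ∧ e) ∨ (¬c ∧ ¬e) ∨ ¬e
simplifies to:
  True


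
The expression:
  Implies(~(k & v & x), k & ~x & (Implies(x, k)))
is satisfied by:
  {v: True, k: True, x: False}
  {k: True, x: False, v: False}
  {x: True, v: True, k: True}


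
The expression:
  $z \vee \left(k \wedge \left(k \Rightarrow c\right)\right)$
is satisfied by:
  {k: True, z: True, c: True}
  {k: True, z: True, c: False}
  {z: True, c: True, k: False}
  {z: True, c: False, k: False}
  {k: True, c: True, z: False}


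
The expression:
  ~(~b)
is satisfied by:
  {b: True}


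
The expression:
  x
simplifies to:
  x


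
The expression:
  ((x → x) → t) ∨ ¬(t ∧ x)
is always true.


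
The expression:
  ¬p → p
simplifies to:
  p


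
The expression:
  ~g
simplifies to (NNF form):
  ~g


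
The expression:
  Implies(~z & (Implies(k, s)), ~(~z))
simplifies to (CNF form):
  (k | z) & (z | ~s)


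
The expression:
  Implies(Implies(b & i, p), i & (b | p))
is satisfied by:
  {i: True, b: True, p: True}
  {i: True, b: True, p: False}
  {i: True, p: True, b: False}


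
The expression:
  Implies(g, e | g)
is always true.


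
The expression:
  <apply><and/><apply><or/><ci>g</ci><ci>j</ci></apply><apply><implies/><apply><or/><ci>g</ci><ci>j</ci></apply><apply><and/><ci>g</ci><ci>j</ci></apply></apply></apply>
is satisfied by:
  {j: True, g: True}


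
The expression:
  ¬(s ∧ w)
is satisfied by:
  {s: False, w: False}
  {w: True, s: False}
  {s: True, w: False}


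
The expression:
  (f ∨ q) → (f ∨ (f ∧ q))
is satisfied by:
  {f: True, q: False}
  {q: False, f: False}
  {q: True, f: True}


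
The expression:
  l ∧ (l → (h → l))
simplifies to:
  l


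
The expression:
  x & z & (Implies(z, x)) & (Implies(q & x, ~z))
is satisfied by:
  {z: True, x: True, q: False}


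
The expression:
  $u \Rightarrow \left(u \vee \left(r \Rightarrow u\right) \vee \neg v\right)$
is always true.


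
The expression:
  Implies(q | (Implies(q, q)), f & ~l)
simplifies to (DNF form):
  f & ~l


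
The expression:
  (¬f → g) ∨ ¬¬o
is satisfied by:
  {o: True, g: True, f: True}
  {o: True, g: True, f: False}
  {o: True, f: True, g: False}
  {o: True, f: False, g: False}
  {g: True, f: True, o: False}
  {g: True, f: False, o: False}
  {f: True, g: False, o: False}


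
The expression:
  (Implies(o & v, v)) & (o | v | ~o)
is always true.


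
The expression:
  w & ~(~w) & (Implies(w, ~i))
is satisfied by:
  {w: True, i: False}


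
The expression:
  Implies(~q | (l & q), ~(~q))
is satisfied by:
  {q: True}


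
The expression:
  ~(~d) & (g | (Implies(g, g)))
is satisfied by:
  {d: True}


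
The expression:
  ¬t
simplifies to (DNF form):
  ¬t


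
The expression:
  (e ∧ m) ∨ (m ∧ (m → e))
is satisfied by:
  {m: True, e: True}


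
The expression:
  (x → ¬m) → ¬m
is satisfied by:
  {x: True, m: False}
  {m: False, x: False}
  {m: True, x: True}


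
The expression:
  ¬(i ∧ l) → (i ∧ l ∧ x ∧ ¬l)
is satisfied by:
  {i: True, l: True}


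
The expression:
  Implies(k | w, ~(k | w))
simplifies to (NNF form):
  ~k & ~w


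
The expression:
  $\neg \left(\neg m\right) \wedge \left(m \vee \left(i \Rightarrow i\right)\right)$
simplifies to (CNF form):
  $m$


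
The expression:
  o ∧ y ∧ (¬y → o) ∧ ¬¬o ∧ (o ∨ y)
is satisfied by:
  {o: True, y: True}


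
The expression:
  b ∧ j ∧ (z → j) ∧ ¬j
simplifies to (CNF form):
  False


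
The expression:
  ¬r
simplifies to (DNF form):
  ¬r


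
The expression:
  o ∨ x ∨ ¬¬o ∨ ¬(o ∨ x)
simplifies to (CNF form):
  True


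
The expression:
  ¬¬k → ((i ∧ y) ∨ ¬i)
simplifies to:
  y ∨ ¬i ∨ ¬k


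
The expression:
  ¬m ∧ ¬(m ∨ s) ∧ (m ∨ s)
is never true.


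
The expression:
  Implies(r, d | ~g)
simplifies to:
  d | ~g | ~r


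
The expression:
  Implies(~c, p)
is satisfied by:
  {c: True, p: True}
  {c: True, p: False}
  {p: True, c: False}


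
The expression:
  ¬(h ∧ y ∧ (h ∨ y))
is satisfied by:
  {h: False, y: False}
  {y: True, h: False}
  {h: True, y: False}


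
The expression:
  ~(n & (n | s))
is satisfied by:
  {n: False}


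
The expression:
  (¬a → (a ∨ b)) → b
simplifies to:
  b ∨ ¬a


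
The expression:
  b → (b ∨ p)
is always true.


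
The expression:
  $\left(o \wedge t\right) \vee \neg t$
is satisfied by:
  {o: True, t: False}
  {t: False, o: False}
  {t: True, o: True}


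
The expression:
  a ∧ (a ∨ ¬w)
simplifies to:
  a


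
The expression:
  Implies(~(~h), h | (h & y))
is always true.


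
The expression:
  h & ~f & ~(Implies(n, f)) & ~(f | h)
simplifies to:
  False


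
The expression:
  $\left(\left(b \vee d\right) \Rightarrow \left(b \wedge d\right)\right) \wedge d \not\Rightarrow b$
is never true.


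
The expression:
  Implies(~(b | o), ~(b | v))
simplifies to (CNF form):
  b | o | ~v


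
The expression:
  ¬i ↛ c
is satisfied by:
  {c: True, i: False}
  {i: False, c: False}
  {i: True, c: True}


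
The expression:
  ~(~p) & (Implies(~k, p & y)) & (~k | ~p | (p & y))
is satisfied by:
  {p: True, y: True}


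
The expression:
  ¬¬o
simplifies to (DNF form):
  o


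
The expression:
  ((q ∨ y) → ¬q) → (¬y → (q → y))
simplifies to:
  True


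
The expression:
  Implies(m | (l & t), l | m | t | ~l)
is always true.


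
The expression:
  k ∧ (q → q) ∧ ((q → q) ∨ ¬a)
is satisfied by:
  {k: True}


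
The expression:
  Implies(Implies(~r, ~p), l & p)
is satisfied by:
  {p: True, l: True, r: False}
  {p: True, l: False, r: False}
  {p: True, r: True, l: True}


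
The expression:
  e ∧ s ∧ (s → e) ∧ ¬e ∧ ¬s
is never true.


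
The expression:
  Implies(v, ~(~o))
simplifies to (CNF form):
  o | ~v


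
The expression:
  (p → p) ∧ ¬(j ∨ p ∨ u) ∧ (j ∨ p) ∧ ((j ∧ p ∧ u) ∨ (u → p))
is never true.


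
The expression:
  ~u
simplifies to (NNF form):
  ~u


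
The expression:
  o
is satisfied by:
  {o: True}


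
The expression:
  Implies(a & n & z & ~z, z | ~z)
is always true.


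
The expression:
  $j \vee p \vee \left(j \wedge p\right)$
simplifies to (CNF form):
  $j \vee p$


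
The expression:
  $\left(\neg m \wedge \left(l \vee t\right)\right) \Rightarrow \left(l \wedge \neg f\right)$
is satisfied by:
  {m: True, l: False, t: False, f: False}
  {f: True, m: True, l: False, t: False}
  {m: True, t: True, l: False, f: False}
  {f: True, m: True, t: True, l: False}
  {m: True, l: True, t: False, f: False}
  {m: True, f: True, l: True, t: False}
  {m: True, t: True, l: True, f: False}
  {f: True, m: True, t: True, l: True}
  {f: False, l: False, t: False, m: False}
  {f: True, l: False, t: False, m: False}
  {l: True, f: False, t: False, m: False}
  {t: True, l: True, f: False, m: False}


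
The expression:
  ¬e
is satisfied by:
  {e: False}


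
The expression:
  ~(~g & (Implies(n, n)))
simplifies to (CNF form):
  g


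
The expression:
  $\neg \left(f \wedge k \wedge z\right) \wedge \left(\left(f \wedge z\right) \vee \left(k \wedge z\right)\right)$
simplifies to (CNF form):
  $z \wedge \left(f \vee k\right) \wedge \left(\neg f \vee \neg k\right)$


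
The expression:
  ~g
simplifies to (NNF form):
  ~g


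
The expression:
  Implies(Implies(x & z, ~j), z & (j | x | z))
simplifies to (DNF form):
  z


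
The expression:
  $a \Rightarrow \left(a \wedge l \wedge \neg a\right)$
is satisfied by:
  {a: False}


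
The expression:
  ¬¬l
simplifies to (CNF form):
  l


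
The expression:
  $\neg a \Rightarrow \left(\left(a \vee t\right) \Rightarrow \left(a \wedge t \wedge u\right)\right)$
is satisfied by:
  {a: True, t: False}
  {t: False, a: False}
  {t: True, a: True}


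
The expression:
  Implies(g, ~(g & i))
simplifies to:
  ~g | ~i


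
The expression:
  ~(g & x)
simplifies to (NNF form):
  ~g | ~x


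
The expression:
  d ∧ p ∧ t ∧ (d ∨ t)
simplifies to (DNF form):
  d ∧ p ∧ t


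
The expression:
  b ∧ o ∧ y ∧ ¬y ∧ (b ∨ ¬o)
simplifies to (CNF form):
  False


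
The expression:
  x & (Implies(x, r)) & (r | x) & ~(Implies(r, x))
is never true.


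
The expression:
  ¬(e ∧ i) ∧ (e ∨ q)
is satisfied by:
  {q: True, i: False, e: False}
  {e: True, q: True, i: False}
  {e: True, i: False, q: False}
  {q: True, i: True, e: False}


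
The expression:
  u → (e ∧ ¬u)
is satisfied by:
  {u: False}


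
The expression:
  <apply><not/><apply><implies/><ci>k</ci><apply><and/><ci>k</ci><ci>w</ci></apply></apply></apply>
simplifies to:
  <apply><and/><ci>k</ci><apply><not/><ci>w</ci></apply></apply>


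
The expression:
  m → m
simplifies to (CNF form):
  True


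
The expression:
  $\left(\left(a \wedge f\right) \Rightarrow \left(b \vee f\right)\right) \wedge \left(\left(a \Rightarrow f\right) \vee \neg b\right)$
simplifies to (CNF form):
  $f \vee \neg a \vee \neg b$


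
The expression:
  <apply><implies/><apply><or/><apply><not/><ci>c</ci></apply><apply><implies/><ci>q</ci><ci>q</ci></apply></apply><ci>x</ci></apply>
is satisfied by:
  {x: True}


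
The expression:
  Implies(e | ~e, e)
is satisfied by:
  {e: True}


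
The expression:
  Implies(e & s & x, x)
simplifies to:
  True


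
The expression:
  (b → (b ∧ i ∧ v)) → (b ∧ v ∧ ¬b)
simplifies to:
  b ∧ (¬i ∨ ¬v)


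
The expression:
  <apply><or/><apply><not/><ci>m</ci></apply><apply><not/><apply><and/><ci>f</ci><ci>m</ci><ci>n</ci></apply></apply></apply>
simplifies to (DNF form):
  <apply><or/><apply><not/><ci>f</ci></apply><apply><not/><ci>m</ci></apply><apply><not/><ci>n</ci></apply></apply>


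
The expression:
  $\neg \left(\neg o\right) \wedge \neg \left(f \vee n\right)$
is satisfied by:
  {o: True, n: False, f: False}


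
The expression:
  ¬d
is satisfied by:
  {d: False}


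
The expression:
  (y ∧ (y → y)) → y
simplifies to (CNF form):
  True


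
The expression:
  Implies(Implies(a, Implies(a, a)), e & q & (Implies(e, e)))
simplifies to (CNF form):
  e & q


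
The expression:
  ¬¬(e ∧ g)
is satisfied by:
  {e: True, g: True}


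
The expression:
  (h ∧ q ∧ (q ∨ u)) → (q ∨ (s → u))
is always true.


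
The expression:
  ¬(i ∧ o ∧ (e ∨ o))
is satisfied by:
  {o: False, i: False}
  {i: True, o: False}
  {o: True, i: False}


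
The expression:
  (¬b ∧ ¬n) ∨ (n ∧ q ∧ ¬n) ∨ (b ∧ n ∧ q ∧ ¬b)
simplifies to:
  ¬b ∧ ¬n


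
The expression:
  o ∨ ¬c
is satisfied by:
  {o: True, c: False}
  {c: False, o: False}
  {c: True, o: True}


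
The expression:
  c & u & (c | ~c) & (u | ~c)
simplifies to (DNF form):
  c & u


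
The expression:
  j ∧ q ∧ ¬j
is never true.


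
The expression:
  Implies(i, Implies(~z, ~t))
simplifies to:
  z | ~i | ~t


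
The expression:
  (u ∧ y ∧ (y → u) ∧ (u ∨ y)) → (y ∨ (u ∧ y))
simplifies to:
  True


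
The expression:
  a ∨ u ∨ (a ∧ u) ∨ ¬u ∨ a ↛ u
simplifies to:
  True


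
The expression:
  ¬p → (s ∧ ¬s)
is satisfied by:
  {p: True}


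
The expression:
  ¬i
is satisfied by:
  {i: False}


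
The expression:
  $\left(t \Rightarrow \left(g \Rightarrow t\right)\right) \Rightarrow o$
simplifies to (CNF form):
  $o$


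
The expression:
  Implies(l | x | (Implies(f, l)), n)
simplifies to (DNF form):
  n | (f & ~l & ~x)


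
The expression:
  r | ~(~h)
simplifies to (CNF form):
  h | r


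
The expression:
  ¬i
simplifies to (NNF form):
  ¬i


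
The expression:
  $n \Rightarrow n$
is always true.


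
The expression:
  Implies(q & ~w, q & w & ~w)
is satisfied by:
  {w: True, q: False}
  {q: False, w: False}
  {q: True, w: True}


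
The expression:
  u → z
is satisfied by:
  {z: True, u: False}
  {u: False, z: False}
  {u: True, z: True}


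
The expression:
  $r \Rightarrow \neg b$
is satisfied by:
  {b: False, r: False}
  {r: True, b: False}
  {b: True, r: False}


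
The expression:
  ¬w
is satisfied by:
  {w: False}


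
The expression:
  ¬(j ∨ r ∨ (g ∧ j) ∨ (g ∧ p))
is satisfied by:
  {r: False, p: False, j: False, g: False}
  {g: True, r: False, p: False, j: False}
  {p: True, g: False, r: False, j: False}


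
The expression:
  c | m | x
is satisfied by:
  {x: True, m: True, c: True}
  {x: True, m: True, c: False}
  {x: True, c: True, m: False}
  {x: True, c: False, m: False}
  {m: True, c: True, x: False}
  {m: True, c: False, x: False}
  {c: True, m: False, x: False}


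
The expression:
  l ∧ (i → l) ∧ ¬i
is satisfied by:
  {l: True, i: False}


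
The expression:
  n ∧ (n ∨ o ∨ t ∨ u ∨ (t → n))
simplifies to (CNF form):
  n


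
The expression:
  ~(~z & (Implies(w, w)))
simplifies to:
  z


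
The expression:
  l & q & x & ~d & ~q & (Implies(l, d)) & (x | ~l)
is never true.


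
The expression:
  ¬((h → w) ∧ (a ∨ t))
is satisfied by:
  {h: True, t: False, w: False, a: False}
  {h: False, t: False, w: False, a: False}
  {a: True, h: True, t: False, w: False}
  {w: True, h: True, t: False, a: False}
  {w: True, h: False, t: False, a: False}
  {t: True, h: True, a: False, w: False}
  {a: True, t: True, h: True, w: False}


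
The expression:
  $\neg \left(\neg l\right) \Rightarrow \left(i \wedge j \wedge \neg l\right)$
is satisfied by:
  {l: False}


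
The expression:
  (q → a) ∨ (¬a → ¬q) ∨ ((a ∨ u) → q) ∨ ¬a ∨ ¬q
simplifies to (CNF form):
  True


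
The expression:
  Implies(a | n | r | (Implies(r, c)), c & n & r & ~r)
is never true.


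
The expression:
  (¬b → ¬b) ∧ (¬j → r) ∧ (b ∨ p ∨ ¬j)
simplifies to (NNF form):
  (b ∧ j) ∨ (j ∧ p) ∨ (r ∧ ¬j)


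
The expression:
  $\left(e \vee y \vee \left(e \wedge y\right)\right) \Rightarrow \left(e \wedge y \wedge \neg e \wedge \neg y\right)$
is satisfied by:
  {e: False, y: False}


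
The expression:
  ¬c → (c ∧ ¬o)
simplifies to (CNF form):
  c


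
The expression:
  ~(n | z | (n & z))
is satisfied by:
  {n: False, z: False}


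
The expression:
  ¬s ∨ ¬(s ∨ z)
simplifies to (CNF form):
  ¬s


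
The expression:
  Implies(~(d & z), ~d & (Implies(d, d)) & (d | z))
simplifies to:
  z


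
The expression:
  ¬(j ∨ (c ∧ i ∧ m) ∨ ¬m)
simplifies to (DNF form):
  (m ∧ ¬c ∧ ¬j) ∨ (m ∧ ¬i ∧ ¬j)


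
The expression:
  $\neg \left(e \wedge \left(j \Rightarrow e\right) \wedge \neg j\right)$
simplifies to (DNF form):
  $j \vee \neg e$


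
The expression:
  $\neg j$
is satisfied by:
  {j: False}


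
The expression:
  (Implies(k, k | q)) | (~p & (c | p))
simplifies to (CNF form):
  True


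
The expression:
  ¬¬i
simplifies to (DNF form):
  i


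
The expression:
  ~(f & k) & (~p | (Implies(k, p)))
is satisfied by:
  {k: False, f: False}
  {f: True, k: False}
  {k: True, f: False}


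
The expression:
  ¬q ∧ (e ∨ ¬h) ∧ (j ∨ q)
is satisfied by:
  {j: True, e: True, q: False, h: False}
  {j: True, q: False, h: False, e: False}
  {j: True, e: True, h: True, q: False}


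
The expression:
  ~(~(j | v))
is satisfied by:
  {v: True, j: True}
  {v: True, j: False}
  {j: True, v: False}


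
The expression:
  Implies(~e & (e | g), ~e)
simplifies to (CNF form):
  True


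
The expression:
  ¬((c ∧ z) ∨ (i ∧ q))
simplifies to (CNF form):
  (¬c ∨ ¬z) ∧ (¬i ∨ ¬q) ∧ (¬c ∨ ¬i ∨ ¬q) ∧ (¬c ∨ ¬i ∨ ¬z) ∧ (¬c ∨ ¬q ∨ ¬z) ∧ (¬i ∨ ¬q ∨ ¬z) ∧ (¬c ∨ ¬i ∨ ¬q ∨ ¬z)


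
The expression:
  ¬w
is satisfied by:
  {w: False}


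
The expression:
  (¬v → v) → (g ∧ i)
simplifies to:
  (g ∧ i) ∨ ¬v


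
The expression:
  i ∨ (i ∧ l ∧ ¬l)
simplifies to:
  i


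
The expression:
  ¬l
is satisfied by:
  {l: False}


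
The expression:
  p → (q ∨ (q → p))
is always true.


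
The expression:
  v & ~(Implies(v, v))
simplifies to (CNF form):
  False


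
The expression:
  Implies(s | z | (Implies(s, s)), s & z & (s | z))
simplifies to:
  s & z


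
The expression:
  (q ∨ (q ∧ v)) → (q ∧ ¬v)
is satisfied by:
  {v: False, q: False}
  {q: True, v: False}
  {v: True, q: False}


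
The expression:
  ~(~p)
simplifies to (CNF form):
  p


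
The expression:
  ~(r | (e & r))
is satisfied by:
  {r: False}


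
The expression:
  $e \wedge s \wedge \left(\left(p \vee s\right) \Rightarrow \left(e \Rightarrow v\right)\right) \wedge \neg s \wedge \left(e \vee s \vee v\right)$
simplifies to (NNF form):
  $\text{False}$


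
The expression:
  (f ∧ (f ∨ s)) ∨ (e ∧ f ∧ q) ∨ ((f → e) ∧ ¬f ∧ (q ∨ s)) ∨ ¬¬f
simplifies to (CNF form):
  f ∨ q ∨ s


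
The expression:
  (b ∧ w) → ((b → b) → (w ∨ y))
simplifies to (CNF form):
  True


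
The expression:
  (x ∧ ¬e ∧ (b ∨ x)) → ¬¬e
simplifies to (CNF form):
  e ∨ ¬x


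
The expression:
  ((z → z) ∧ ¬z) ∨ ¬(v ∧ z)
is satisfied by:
  {v: False, z: False}
  {z: True, v: False}
  {v: True, z: False}


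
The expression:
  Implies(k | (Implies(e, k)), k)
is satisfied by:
  {k: True, e: True}
  {k: True, e: False}
  {e: True, k: False}


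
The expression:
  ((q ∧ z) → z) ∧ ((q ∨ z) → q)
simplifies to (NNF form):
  q ∨ ¬z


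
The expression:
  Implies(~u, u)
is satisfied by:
  {u: True}


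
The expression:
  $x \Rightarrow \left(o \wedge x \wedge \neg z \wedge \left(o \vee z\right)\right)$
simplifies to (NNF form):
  $\left(o \wedge \neg z\right) \vee \neg x$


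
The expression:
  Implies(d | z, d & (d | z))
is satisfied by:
  {d: True, z: False}
  {z: False, d: False}
  {z: True, d: True}


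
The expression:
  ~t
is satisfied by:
  {t: False}


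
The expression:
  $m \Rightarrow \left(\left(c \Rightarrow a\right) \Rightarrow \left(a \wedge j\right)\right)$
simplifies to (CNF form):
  $\left(a \vee c \vee \neg m\right) \wedge \left(a \vee \neg a \vee \neg m\right) \wedge \left(c \vee j \vee \neg m\right) \wedge \left(j \vee \neg a \vee \neg m\right)$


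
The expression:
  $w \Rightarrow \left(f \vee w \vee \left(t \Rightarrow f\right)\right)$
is always true.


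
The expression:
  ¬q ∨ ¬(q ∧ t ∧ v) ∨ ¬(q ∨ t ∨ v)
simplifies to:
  ¬q ∨ ¬t ∨ ¬v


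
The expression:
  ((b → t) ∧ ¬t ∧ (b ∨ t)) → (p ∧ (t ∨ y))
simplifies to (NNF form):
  True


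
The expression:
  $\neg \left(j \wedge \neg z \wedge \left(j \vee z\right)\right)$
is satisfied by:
  {z: True, j: False}
  {j: False, z: False}
  {j: True, z: True}


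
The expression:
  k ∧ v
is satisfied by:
  {k: True, v: True}


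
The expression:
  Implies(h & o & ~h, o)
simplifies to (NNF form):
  True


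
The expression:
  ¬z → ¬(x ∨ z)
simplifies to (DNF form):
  z ∨ ¬x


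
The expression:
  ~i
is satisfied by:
  {i: False}


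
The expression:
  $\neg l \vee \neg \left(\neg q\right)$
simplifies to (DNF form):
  $q \vee \neg l$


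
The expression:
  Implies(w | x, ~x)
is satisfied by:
  {x: False}


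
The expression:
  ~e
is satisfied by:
  {e: False}


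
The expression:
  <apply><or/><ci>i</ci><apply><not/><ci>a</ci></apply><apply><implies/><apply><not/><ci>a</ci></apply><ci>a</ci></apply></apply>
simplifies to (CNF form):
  <true/>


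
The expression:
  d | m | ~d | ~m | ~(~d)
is always true.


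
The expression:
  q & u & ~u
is never true.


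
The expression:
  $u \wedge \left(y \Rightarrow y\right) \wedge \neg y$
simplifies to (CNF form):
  $u \wedge \neg y$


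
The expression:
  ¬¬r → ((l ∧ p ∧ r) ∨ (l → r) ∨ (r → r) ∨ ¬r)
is always true.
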